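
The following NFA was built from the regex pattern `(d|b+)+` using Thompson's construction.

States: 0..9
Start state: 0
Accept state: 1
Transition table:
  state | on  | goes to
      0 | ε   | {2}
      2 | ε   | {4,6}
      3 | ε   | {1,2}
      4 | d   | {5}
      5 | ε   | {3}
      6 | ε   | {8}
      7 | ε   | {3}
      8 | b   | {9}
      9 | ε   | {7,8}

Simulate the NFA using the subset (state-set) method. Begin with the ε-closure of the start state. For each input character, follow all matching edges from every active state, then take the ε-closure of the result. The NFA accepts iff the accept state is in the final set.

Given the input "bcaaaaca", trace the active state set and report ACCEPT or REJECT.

Answer: REJECT

Trace:
initial (ε-close {0}): {0,2,4,6,8}
'b' @ 1: {1,2,3,4,6,7,8,9}  [accepting]
'c' @ 2: {}  — no active states
rest 'aaaaca' ignored (set empty)
end set {} — state 1 not in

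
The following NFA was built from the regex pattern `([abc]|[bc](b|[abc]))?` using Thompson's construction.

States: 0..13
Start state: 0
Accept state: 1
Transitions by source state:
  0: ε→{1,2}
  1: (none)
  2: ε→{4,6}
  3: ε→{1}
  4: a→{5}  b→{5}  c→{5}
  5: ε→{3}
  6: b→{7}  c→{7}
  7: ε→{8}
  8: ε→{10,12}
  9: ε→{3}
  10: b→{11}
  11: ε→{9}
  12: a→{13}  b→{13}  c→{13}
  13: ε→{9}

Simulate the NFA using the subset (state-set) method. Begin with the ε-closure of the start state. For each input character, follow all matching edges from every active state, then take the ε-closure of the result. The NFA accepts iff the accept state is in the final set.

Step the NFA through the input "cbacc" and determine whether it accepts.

Answer: REJECT

Steps:
initial (ε-close {0}): {0,1,2,4,6}
'c' @ 1: {1,3,5,7,8,10,12}  [accepting]
'b' @ 2: {1,3,9,11,13}  [accepting]
'a' @ 3: {}  — no active states
rest 'cc' ignored (set empty)
final: {}; accept 1 not in set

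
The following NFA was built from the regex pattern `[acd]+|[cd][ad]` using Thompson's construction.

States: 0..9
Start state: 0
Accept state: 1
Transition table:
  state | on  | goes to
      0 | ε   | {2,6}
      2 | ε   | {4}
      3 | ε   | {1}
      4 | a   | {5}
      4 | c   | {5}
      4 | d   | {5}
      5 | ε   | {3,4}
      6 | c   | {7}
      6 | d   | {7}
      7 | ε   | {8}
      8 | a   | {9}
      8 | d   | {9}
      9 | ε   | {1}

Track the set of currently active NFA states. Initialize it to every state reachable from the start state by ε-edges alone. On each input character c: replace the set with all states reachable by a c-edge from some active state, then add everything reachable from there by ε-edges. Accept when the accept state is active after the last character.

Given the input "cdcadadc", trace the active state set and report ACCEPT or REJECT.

Answer: ACCEPT

Steps:
S₀ = ε-closure({0}) = {0,2,4,6}
'c' @ 1: {1,3,4,5,7,8}  ✓accept
'd' @ 2: {1,3,4,5,9}  ✓accept
'c' @ 3: {1,3,4,5}  ✓accept
'a' @ 4: {1,3,4,5}  ✓accept
'd' @ 5: {1,3,4,5}  ✓accept
'a' @ 6: {1,3,4,5}  ✓accept
'd' @ 7: {1,3,4,5}  ✓accept
'c' @ 8: {1,3,4,5}  ✓accept
final: {1,3,4,5}; accept 1 in set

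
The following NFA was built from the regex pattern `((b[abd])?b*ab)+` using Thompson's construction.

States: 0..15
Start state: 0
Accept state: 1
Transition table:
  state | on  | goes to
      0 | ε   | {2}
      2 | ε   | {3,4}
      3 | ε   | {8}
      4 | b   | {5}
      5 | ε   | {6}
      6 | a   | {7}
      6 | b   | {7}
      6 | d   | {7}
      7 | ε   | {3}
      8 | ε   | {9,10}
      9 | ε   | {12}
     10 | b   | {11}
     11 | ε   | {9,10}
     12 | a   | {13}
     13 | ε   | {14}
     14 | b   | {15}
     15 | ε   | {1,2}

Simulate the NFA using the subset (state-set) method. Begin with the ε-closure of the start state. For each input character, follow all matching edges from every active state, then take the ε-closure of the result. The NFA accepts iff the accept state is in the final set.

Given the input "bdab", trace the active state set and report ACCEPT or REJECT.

Answer: ACCEPT

Derivation:
start: ε-closure({0}) = {0,2,3,4,8,9,10,12}
'b' @ 1: {5,6,9,10,11,12}
'd' @ 2: {3,7,8,9,10,12}
'a' @ 3: {13,14}
'b' @ 4: {1,2,3,4,8,9,10,12,15}  ✓accept
after full input: {1,2,3,4,8,9,10,12,15}  (accept=1 in)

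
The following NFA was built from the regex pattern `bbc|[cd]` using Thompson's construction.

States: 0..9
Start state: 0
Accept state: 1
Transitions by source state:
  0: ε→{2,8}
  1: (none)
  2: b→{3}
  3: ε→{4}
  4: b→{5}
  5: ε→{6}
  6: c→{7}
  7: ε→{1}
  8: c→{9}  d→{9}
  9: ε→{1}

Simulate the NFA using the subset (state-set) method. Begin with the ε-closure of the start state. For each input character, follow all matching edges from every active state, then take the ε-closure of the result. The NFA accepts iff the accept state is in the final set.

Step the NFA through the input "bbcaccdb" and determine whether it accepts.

start: ε-closure({0}) = {0,2,8}
'b' @ 1: {3,4}
'b' @ 2: {5,6}
'c' @ 3: {1,7}  ✓accept
'a' @ 4: {}  — state set empty
rest 'ccdb' ignored (set empty)
final: {}; accept 1 not in set

Answer: REJECT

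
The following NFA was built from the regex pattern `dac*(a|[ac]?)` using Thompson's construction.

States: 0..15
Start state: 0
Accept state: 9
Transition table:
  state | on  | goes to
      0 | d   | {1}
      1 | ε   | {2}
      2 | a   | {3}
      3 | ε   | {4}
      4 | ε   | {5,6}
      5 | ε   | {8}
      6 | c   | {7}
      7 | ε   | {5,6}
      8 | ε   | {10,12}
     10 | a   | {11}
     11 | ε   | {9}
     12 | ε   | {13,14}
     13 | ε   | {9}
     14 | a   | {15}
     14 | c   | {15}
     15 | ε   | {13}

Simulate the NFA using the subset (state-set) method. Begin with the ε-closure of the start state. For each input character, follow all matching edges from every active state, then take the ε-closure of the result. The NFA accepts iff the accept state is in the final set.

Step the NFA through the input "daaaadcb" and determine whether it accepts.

initial (ε-close {0}): {0}
'd' @ 1: {1,2}
'a' @ 2: {3,4,5,6,8,9,10,12,13,14}  [accepting]
'a' @ 3: {9,11,13,15}  [accepting]
'a' @ 4: {}  — no active states
rest 'adcb' ignored (set empty)
final: {}; accept 9 not in set

Answer: REJECT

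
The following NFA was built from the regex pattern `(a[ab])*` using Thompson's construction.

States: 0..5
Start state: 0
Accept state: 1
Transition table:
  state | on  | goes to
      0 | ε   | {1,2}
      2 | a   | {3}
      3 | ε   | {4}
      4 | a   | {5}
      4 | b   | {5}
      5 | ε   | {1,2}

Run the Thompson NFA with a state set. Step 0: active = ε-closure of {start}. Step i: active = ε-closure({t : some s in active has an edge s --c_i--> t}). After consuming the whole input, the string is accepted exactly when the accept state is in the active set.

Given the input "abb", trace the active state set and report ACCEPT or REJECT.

Answer: REJECT

Steps:
initial (ε-close {0}): {0,1,2}
'a' @ 1: {3,4}
'b' @ 2: {1,2,5}  ✓accept
'b' @ 3: {}  — dead — no transitions
end set {} — state 1 not in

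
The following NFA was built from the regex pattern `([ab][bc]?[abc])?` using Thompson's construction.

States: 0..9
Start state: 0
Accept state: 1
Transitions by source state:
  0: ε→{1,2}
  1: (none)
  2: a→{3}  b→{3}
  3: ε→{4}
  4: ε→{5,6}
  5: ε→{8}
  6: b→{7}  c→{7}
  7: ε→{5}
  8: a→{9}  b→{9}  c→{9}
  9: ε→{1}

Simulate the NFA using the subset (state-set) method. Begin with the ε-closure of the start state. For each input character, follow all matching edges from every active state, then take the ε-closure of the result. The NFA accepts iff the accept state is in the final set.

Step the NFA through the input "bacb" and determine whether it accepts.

S₀ = ε-closure({0}) = {0,1,2}
'b' @ 1: {3,4,5,6,8}
'a' @ 2: {1,9}  [accepting]
'c' @ 3: {}  — dead — no transitions
rest 'b' ignored (set empty)
after full input: {}  (accept=1 not in)

Answer: REJECT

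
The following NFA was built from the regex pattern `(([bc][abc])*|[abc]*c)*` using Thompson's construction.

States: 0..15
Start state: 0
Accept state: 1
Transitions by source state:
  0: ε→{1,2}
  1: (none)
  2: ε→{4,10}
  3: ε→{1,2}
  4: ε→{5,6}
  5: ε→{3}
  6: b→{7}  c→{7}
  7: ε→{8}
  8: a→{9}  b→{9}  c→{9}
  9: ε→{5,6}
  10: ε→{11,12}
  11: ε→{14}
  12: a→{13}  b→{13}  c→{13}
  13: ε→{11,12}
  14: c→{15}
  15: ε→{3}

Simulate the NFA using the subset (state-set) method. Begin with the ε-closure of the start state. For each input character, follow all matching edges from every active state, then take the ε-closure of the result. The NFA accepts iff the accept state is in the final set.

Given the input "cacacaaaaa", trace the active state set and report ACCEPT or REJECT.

S₀ = ε-closure({0}) = {0,1,2,3,4,5,6,10,11,12,14}
'c' @ 1: {1,2,3,4,5,6,7,8,10,11,12,13,14,15}  ✓accept
'a' @ 2: {1,2,3,4,5,6,9,10,11,12,13,14}  ✓accept
'c' @ 3: {1,2,3,4,5,6,7,8,10,11,12,13,14,15}  ✓accept
'a' @ 4: {1,2,3,4,5,6,9,10,11,12,13,14}  ✓accept
'c' @ 5: {1,2,3,4,5,6,7,8,10,11,12,13,14,15}  ✓accept
'a' @ 6: {1,2,3,4,5,6,9,10,11,12,13,14}  ✓accept
'a' @ 7: {11,12,13,14}
'a' @ 8: {11,12,13,14}
'a' @ 9: {11,12,13,14}
'a' @ 10: {11,12,13,14}
final: {11,12,13,14}; accept 1 not in set

Answer: REJECT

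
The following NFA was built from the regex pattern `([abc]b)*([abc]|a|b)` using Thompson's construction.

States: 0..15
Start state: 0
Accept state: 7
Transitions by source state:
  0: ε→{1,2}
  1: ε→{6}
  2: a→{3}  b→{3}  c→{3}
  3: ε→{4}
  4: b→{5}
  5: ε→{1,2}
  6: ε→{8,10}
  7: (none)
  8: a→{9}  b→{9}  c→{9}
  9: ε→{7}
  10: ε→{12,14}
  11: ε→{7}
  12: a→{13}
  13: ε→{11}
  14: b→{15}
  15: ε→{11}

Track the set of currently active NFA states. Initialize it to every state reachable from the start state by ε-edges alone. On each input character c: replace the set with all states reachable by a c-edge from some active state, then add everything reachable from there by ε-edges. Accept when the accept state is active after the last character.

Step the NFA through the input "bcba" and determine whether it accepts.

Answer: REJECT

Steps:
S₀ = ε-closure({0}) = {0,1,2,6,8,10,12,14}
'b' @ 1: {3,4,7,9,11,15}  (accept∈set)
'c' @ 2: {}  — state set empty
rest 'ba' ignored (set empty)
end set {} — state 7 not in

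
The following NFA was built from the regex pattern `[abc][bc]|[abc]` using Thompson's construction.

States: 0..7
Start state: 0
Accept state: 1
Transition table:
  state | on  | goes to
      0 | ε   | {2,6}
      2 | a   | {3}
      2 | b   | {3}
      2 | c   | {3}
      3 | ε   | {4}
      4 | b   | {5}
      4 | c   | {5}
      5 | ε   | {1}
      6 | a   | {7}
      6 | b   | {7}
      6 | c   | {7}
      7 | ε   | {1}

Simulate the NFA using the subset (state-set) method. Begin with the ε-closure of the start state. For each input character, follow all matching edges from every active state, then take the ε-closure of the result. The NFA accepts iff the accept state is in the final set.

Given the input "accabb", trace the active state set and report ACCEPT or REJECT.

initial (ε-close {0}): {0,2,6}
'a' @ 1: {1,3,4,7}  (accept∈set)
'c' @ 2: {1,5}  (accept∈set)
'c' @ 3: {}  — state set empty
rest 'abb' ignored (set empty)
final: {}; accept 1 not in set

Answer: REJECT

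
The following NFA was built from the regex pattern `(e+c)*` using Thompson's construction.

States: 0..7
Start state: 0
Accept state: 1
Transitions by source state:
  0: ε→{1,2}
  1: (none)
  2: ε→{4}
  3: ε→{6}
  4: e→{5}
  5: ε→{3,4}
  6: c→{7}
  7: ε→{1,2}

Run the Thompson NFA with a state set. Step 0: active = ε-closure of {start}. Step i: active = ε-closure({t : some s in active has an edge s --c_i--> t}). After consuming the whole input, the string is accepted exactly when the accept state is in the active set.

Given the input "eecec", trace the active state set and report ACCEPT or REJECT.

initial (ε-close {0}): {0,1,2,4}
'e' @ 1: {3,4,5,6}
'e' @ 2: {3,4,5,6}
'c' @ 3: {1,2,4,7}  ✓accept
'e' @ 4: {3,4,5,6}
'c' @ 5: {1,2,4,7}  ✓accept
end set {1,2,4,7} — state 1 in

Answer: ACCEPT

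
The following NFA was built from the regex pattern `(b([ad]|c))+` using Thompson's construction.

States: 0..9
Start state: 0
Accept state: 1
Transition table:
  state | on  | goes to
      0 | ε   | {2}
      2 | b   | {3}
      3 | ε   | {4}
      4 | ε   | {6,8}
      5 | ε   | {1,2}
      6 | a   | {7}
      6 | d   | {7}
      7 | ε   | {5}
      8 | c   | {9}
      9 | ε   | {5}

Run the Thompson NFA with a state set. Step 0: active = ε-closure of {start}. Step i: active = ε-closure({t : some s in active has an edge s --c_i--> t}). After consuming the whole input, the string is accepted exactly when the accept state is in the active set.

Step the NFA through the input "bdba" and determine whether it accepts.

initial (ε-close {0}): {0,2}
'b' @ 1: {3,4,6,8}
'd' @ 2: {1,2,5,7}  (accept∈set)
'b' @ 3: {3,4,6,8}
'a' @ 4: {1,2,5,7}  (accept∈set)
after full input: {1,2,5,7}  (accept=1 in)

Answer: ACCEPT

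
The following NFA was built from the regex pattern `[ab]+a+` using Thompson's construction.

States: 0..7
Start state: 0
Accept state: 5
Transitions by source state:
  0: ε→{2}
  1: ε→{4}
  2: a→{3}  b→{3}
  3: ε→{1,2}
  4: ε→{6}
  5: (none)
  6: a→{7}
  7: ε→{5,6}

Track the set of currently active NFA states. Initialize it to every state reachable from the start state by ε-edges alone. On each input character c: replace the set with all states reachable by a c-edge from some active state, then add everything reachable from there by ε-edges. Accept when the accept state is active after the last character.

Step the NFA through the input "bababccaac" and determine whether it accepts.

Answer: REJECT

Steps:
S₀ = ε-closure({0}) = {0,2}
'b' @ 1: {1,2,3,4,6}
'a' @ 2: {1,2,3,4,5,6,7}  ✓accept
'b' @ 3: {1,2,3,4,6}
'a' @ 4: {1,2,3,4,5,6,7}  ✓accept
'b' @ 5: {1,2,3,4,6}
'c' @ 6: {}  — state set empty
rest 'caac' ignored (set empty)
final: {}; accept 5 not in set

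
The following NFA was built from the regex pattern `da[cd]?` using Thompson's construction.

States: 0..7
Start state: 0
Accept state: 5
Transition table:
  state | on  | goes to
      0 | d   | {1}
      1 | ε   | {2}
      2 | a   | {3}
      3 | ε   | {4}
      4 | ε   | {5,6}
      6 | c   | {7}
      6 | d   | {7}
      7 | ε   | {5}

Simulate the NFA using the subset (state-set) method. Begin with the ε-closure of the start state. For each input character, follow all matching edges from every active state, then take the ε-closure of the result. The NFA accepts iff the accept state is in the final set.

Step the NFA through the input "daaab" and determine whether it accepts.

S₀ = ε-closure({0}) = {0}
'd' @ 1: {1,2}
'a' @ 2: {3,4,5,6}  ✓accept
'a' @ 3: {}  — dead — no transitions
rest 'ab' ignored (set empty)
after full input: {}  (accept=5 not in)

Answer: REJECT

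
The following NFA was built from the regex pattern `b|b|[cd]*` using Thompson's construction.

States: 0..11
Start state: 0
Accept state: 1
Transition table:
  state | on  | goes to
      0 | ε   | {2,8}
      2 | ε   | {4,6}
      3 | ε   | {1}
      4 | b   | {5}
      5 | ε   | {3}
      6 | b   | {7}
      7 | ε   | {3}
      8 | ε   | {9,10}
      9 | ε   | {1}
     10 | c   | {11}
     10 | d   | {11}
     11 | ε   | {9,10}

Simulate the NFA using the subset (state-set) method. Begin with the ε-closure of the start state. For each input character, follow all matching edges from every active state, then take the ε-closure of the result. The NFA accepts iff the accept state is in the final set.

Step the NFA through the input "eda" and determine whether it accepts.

Answer: REJECT

Derivation:
start: ε-closure({0}) = {0,1,2,4,6,8,9,10}
'e' @ 1: {}  — no active states
rest 'da' ignored (set empty)
end set {} — state 1 not in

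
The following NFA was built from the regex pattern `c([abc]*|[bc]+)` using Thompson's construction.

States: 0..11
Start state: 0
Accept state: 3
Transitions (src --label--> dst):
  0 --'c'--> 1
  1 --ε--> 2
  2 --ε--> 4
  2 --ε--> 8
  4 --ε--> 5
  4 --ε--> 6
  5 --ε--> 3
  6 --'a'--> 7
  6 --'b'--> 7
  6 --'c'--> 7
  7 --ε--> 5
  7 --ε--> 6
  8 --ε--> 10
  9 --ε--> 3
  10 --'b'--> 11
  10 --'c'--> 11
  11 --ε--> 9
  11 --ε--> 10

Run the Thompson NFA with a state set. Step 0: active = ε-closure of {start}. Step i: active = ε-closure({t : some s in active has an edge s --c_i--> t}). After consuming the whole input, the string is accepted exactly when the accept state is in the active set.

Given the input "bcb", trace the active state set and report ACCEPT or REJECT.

Answer: REJECT

Trace:
start: ε-closure({0}) = {0}
'b' @ 1: {}  — state set empty
rest 'cb' ignored (set empty)
end set {} — state 3 not in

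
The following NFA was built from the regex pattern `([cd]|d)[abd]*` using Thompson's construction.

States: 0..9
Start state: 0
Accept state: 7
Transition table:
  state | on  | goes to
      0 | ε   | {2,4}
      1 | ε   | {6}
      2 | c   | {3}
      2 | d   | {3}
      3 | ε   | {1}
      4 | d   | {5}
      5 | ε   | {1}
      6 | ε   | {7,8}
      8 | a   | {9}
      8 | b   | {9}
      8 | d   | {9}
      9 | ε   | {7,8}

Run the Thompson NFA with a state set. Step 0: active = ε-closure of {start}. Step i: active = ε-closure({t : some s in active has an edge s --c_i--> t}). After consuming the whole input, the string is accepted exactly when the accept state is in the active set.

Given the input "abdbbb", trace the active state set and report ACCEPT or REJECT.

start: ε-closure({0}) = {0,2,4}
'a' @ 1: {}  — dead — no transitions
rest 'bdbbb' ignored (set empty)
end set {} — state 7 not in

Answer: REJECT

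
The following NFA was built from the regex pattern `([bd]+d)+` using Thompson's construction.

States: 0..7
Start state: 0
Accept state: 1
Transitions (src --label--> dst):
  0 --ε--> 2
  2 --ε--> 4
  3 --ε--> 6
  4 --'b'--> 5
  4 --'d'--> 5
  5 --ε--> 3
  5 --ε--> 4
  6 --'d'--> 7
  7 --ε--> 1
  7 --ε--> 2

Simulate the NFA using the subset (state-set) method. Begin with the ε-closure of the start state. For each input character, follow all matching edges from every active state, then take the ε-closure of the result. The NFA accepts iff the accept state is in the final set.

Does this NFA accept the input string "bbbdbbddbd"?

start: ε-closure({0}) = {0,2,4}
'b' @ 1: {3,4,5,6}
'b' @ 2: {3,4,5,6}
'b' @ 3: {3,4,5,6}
'd' @ 4: {1,2,3,4,5,6,7}  (accept∈set)
'b' @ 5: {3,4,5,6}
'b' @ 6: {3,4,5,6}
'd' @ 7: {1,2,3,4,5,6,7}  (accept∈set)
'd' @ 8: {1,2,3,4,5,6,7}  (accept∈set)
'b' @ 9: {3,4,5,6}
'd' @ 10: {1,2,3,4,5,6,7}  (accept∈set)
end set {1,2,3,4,5,6,7} — state 1 in

Answer: ACCEPT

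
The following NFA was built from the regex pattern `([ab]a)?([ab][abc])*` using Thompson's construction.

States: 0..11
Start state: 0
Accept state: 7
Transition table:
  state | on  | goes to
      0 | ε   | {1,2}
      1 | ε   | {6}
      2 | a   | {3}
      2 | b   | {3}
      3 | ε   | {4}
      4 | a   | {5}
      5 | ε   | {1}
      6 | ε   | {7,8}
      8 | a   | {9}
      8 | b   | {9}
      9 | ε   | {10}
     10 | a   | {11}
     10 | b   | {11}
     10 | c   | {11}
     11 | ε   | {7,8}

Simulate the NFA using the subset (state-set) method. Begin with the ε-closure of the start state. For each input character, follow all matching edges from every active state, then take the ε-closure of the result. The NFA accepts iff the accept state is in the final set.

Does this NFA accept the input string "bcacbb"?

initial (ε-close {0}): {0,1,2,6,7,8}
'b' @ 1: {3,4,9,10}
'c' @ 2: {7,8,11}  ✓accept
'a' @ 3: {9,10}
'c' @ 4: {7,8,11}  ✓accept
'b' @ 5: {9,10}
'b' @ 6: {7,8,11}  ✓accept
after full input: {7,8,11}  (accept=7 in)

Answer: ACCEPT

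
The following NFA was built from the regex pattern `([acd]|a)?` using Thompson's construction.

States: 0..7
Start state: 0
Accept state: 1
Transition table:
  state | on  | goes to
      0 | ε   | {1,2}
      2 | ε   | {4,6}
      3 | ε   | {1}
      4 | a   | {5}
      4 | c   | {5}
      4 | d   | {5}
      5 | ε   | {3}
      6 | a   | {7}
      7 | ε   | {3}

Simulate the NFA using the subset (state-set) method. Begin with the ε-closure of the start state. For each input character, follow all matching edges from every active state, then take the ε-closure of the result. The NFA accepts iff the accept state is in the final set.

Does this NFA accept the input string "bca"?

Answer: REJECT

Trace:
initial (ε-close {0}): {0,1,2,4,6}
'b' @ 1: {}  — dead — no transitions
rest 'ca' ignored (set empty)
after full input: {}  (accept=1 not in)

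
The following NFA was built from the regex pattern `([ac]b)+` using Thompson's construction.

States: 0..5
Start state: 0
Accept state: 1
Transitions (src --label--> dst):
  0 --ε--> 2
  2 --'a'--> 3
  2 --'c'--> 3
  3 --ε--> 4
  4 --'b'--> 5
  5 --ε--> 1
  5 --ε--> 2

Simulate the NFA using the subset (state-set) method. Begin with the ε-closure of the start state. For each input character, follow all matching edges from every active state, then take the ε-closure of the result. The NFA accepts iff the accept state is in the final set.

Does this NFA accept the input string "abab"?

start: ε-closure({0}) = {0,2}
'a' @ 1: {3,4}
'b' @ 2: {1,2,5}  (accept∈set)
'a' @ 3: {3,4}
'b' @ 4: {1,2,5}  (accept∈set)
end set {1,2,5} — state 1 in

Answer: ACCEPT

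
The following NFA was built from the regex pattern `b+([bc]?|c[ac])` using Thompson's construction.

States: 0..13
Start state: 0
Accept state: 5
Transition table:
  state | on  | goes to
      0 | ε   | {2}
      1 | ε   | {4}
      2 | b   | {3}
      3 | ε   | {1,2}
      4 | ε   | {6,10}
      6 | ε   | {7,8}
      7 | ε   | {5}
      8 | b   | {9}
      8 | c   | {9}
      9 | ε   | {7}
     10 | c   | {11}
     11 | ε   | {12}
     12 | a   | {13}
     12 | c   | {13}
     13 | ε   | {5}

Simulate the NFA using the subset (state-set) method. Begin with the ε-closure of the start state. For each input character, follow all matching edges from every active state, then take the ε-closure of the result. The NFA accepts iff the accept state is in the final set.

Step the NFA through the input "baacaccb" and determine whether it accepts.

Answer: REJECT

Derivation:
start: ε-closure({0}) = {0,2}
'b' @ 1: {1,2,3,4,5,6,7,8,10}  ✓accept
'a' @ 2: {}  — state set empty
rest 'acaccb' ignored (set empty)
final: {}; accept 5 not in set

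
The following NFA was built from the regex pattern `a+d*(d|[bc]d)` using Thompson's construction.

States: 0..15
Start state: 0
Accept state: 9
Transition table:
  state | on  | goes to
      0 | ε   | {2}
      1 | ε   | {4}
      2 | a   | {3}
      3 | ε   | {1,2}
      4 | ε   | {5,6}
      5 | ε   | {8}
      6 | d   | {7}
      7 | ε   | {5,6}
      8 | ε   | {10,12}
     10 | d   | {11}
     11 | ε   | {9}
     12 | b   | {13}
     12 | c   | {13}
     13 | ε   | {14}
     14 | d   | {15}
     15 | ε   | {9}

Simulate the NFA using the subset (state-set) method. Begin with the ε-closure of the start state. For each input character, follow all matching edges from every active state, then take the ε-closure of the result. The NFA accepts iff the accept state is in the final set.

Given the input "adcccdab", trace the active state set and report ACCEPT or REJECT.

S₀ = ε-closure({0}) = {0,2}
'a' @ 1: {1,2,3,4,5,6,8,10,12}
'd' @ 2: {5,6,7,8,9,10,11,12}  [accepting]
'c' @ 3: {13,14}
'c' @ 4: {}  — state set empty
rest 'cdab' ignored (set empty)
after full input: {}  (accept=9 not in)

Answer: REJECT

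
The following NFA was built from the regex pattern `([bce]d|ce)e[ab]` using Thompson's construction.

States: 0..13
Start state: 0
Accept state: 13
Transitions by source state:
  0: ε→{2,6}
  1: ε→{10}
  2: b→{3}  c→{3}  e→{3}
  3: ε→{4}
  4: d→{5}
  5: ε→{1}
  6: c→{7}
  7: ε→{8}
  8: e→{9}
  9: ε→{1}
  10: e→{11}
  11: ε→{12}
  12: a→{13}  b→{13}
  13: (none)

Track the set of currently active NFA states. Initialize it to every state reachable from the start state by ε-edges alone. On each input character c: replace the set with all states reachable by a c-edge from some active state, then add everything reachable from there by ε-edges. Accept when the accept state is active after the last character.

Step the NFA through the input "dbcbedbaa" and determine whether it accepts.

Answer: REJECT

Trace:
initial (ε-close {0}): {0,2,6}
'd' @ 1: {}  — no active states
rest 'bcbedbaa' ignored (set empty)
final: {}; accept 13 not in set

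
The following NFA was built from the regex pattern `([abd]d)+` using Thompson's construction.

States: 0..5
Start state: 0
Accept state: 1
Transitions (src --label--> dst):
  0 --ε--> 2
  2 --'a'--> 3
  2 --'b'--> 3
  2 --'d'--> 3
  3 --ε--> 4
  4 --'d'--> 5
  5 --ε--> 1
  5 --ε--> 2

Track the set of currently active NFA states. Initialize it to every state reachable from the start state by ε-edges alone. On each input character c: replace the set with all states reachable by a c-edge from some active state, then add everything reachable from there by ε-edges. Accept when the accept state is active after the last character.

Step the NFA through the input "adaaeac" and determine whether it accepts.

Answer: REJECT

Steps:
start: ε-closure({0}) = {0,2}
'a' @ 1: {3,4}
'd' @ 2: {1,2,5}  [accepting]
'a' @ 3: {3,4}
'a' @ 4: {}  — dead — no transitions
rest 'eac' ignored (set empty)
end set {} — state 1 not in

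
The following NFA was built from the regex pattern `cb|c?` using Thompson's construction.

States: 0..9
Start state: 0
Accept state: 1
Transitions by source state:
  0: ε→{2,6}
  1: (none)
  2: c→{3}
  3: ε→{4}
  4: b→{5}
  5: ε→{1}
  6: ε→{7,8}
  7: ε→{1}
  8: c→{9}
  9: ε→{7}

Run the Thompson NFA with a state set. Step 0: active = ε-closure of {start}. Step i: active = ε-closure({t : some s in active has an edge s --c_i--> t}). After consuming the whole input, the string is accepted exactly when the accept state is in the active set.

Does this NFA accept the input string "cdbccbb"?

initial (ε-close {0}): {0,1,2,6,7,8}
'c' @ 1: {1,3,4,7,9}  [accepting]
'd' @ 2: {}  — no active states
rest 'bccbb' ignored (set empty)
after full input: {}  (accept=1 not in)

Answer: REJECT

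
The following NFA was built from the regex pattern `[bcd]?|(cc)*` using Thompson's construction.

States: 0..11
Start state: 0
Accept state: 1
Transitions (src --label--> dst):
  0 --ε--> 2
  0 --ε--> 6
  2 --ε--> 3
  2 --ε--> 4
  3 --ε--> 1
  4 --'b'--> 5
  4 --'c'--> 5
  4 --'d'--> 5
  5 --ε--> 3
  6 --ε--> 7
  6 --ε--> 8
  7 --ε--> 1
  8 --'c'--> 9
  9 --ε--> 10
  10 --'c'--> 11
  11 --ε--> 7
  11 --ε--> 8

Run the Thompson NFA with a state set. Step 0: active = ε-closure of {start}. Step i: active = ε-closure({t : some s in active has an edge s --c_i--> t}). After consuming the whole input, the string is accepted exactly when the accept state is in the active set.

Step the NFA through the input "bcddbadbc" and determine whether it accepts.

start: ε-closure({0}) = {0,1,2,3,4,6,7,8}
'b' @ 1: {1,3,5}  ✓accept
'c' @ 2: {}  — dead — no transitions
rest 'ddbadbc' ignored (set empty)
after full input: {}  (accept=1 not in)

Answer: REJECT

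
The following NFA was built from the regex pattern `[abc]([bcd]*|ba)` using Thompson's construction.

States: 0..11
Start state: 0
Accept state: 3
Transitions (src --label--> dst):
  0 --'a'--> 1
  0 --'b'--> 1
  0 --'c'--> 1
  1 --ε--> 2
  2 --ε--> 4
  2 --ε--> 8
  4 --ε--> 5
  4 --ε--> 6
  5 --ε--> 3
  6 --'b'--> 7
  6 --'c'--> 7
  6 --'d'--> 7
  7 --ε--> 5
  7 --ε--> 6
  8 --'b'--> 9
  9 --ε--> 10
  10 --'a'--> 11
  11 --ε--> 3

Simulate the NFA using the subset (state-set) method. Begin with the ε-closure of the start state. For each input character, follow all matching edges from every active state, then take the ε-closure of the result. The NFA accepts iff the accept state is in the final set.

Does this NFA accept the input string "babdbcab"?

Answer: REJECT

Steps:
start: ε-closure({0}) = {0}
'b' @ 1: {1,2,3,4,5,6,8}  ✓accept
'a' @ 2: {}  — state set empty
rest 'bdbcab' ignored (set empty)
final: {}; accept 3 not in set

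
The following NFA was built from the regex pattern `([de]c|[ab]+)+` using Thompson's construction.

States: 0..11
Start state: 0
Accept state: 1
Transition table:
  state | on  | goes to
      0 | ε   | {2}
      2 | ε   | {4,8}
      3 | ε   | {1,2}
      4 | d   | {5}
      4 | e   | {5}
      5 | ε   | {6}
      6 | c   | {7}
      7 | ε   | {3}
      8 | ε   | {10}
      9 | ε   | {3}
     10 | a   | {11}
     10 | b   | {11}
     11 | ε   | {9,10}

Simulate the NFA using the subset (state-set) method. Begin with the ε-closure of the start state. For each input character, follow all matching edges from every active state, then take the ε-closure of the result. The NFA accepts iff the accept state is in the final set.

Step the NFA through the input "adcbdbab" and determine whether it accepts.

start: ε-closure({0}) = {0,2,4,8,10}
'a' @ 1: {1,2,3,4,8,9,10,11}  ✓accept
'd' @ 2: {5,6}
'c' @ 3: {1,2,3,4,7,8,10}  ✓accept
'b' @ 4: {1,2,3,4,8,9,10,11}  ✓accept
'd' @ 5: {5,6}
'b' @ 6: {}  — no active states
rest 'ab' ignored (set empty)
end set {} — state 1 not in

Answer: REJECT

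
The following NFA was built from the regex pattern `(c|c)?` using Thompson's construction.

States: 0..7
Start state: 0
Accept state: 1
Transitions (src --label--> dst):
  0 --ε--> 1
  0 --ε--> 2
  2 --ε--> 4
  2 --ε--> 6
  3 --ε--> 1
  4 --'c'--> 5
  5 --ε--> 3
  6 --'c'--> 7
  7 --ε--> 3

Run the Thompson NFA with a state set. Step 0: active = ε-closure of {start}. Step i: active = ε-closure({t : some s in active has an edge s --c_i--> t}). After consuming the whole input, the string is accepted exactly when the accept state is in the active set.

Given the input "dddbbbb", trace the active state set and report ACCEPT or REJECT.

initial (ε-close {0}): {0,1,2,4,6}
'd' @ 1: {}  — state set empty
rest 'ddbbbb' ignored (set empty)
end set {} — state 1 not in

Answer: REJECT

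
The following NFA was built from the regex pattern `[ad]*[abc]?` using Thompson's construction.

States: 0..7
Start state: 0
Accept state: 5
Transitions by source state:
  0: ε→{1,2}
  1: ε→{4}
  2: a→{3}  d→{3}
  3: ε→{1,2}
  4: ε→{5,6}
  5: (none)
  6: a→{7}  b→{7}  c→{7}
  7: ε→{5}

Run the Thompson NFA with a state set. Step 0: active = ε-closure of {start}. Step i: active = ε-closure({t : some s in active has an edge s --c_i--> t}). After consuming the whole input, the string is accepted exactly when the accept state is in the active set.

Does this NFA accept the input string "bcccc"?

start: ε-closure({0}) = {0,1,2,4,5,6}
'b' @ 1: {5,7}  (accept∈set)
'c' @ 2: {}  — no active states
rest 'ccc' ignored (set empty)
final: {}; accept 5 not in set

Answer: REJECT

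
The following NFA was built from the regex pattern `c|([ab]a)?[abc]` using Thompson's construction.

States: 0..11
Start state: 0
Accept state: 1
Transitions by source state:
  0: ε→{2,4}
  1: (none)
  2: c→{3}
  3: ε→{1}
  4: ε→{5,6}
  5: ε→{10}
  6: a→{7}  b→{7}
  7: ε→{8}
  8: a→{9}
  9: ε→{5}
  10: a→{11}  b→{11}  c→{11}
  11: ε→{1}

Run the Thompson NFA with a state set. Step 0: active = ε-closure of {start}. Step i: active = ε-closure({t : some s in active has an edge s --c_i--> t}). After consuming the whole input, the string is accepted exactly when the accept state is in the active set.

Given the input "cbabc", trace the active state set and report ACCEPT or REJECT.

initial (ε-close {0}): {0,2,4,5,6,10}
'c' @ 1: {1,3,11}  (accept∈set)
'b' @ 2: {}  — state set empty
rest 'abc' ignored (set empty)
final: {}; accept 1 not in set

Answer: REJECT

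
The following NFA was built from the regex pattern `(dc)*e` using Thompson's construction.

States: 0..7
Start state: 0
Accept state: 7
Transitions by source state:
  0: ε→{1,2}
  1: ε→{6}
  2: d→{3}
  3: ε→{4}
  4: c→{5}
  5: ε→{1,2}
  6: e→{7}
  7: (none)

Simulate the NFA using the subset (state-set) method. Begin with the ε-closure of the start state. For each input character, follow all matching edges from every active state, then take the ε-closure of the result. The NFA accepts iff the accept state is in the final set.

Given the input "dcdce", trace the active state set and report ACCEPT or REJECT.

initial (ε-close {0}): {0,1,2,6}
'd' @ 1: {3,4}
'c' @ 2: {1,2,5,6}
'd' @ 3: {3,4}
'c' @ 4: {1,2,5,6}
'e' @ 5: {7}  (accept∈set)
final: {7}; accept 7 in set

Answer: ACCEPT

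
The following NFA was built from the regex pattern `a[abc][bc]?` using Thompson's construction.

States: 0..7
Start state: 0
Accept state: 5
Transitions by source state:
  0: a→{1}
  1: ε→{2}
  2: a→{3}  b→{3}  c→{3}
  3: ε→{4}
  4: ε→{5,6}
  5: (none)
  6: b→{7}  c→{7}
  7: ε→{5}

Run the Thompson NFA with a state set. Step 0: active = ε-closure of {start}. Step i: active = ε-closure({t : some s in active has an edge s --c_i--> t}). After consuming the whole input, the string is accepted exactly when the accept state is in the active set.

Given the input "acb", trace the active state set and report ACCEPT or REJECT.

Answer: ACCEPT

Trace:
S₀ = ε-closure({0}) = {0}
'a' @ 1: {1,2}
'c' @ 2: {3,4,5,6}  [accepting]
'b' @ 3: {5,7}  [accepting]
end set {5,7} — state 5 in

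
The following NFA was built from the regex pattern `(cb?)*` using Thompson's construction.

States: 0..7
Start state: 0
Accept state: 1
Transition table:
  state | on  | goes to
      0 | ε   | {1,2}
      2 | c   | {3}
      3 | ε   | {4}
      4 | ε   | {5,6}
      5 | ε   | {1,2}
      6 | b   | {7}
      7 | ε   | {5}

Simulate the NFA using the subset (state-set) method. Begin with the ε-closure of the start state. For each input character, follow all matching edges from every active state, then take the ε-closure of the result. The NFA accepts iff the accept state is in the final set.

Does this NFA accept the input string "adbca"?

Answer: REJECT

Trace:
S₀ = ε-closure({0}) = {0,1,2}
'a' @ 1: {}  — no active states
rest 'dbca' ignored (set empty)
after full input: {}  (accept=1 not in)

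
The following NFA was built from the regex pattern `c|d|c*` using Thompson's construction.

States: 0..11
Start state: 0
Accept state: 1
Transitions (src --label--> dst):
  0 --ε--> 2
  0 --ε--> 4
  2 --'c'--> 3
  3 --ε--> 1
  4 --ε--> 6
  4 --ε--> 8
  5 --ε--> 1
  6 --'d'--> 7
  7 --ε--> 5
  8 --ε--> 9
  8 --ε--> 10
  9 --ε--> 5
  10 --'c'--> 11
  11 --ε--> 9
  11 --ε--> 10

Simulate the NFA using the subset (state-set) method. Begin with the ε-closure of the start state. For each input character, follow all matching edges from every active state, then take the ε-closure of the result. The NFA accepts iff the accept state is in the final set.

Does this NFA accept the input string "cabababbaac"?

start: ε-closure({0}) = {0,1,2,4,5,6,8,9,10}
'c' @ 1: {1,3,5,9,10,11}  ✓accept
'a' @ 2: {}  — no active states
rest 'bababbaac' ignored (set empty)
after full input: {}  (accept=1 not in)

Answer: REJECT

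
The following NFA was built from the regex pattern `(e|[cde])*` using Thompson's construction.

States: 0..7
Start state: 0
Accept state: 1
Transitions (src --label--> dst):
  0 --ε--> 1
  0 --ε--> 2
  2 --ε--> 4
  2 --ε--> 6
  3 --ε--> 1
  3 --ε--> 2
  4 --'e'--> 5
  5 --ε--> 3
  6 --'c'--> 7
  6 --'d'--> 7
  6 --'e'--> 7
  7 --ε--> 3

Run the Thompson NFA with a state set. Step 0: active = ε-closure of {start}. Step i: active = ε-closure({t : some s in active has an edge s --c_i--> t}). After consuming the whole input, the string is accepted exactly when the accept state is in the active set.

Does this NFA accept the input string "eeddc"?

initial (ε-close {0}): {0,1,2,4,6}
'e' @ 1: {1,2,3,4,5,6,7}  (accept∈set)
'e' @ 2: {1,2,3,4,5,6,7}  (accept∈set)
'd' @ 3: {1,2,3,4,6,7}  (accept∈set)
'd' @ 4: {1,2,3,4,6,7}  (accept∈set)
'c' @ 5: {1,2,3,4,6,7}  (accept∈set)
final: {1,2,3,4,6,7}; accept 1 in set

Answer: ACCEPT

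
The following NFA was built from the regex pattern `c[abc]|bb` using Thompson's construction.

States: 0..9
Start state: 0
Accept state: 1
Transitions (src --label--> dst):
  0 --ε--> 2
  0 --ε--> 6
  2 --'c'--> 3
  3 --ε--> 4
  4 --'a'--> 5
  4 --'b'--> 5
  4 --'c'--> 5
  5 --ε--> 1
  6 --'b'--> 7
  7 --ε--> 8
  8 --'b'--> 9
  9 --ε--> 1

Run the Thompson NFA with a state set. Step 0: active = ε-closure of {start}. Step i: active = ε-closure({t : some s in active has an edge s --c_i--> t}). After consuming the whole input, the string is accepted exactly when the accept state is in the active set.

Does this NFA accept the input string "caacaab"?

Answer: REJECT

Derivation:
initial (ε-close {0}): {0,2,6}
'c' @ 1: {3,4}
'a' @ 2: {1,5}  ✓accept
'a' @ 3: {}  — no active states
rest 'caab' ignored (set empty)
end set {} — state 1 not in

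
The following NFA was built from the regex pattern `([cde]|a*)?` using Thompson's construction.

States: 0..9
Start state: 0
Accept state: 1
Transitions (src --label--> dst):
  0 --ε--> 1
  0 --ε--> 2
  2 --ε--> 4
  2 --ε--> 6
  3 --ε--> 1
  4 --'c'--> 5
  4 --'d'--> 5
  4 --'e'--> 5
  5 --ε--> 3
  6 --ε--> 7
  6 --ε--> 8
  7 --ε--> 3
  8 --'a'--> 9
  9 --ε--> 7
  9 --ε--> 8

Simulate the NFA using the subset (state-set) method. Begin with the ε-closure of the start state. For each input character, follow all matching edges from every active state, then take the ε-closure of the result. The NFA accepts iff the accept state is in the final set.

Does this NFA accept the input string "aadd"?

Answer: REJECT

Derivation:
S₀ = ε-closure({0}) = {0,1,2,3,4,6,7,8}
'a' @ 1: {1,3,7,8,9}  ✓accept
'a' @ 2: {1,3,7,8,9}  ✓accept
'd' @ 3: {}  — dead — no transitions
rest 'd' ignored (set empty)
after full input: {}  (accept=1 not in)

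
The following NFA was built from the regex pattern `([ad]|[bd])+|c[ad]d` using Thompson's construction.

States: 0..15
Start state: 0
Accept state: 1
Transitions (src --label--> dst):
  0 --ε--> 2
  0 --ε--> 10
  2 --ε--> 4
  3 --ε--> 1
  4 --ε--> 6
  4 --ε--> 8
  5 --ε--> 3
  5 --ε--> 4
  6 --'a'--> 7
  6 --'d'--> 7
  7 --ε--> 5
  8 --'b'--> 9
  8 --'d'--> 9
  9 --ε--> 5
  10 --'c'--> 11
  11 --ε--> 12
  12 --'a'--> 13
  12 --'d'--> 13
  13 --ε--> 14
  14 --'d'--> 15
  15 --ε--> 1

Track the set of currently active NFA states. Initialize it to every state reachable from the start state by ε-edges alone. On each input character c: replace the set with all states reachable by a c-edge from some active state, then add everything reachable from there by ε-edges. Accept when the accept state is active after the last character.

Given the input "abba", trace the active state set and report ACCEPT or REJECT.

initial (ε-close {0}): {0,2,4,6,8,10}
'a' @ 1: {1,3,4,5,6,7,8}  [accepting]
'b' @ 2: {1,3,4,5,6,8,9}  [accepting]
'b' @ 3: {1,3,4,5,6,8,9}  [accepting]
'a' @ 4: {1,3,4,5,6,7,8}  [accepting]
end set {1,3,4,5,6,7,8} — state 1 in

Answer: ACCEPT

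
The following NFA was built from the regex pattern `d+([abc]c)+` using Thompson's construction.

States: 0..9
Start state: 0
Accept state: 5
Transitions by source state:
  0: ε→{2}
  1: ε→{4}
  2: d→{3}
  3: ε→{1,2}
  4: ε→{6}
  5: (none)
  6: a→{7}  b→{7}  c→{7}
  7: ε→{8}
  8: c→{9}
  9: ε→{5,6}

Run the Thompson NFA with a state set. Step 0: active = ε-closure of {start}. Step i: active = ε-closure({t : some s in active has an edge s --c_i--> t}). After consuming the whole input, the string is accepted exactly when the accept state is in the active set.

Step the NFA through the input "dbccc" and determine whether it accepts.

Answer: ACCEPT

Trace:
initial (ε-close {0}): {0,2}
'd' @ 1: {1,2,3,4,6}
'b' @ 2: {7,8}
'c' @ 3: {5,6,9}  ✓accept
'c' @ 4: {7,8}
'c' @ 5: {5,6,9}  ✓accept
final: {5,6,9}; accept 5 in set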